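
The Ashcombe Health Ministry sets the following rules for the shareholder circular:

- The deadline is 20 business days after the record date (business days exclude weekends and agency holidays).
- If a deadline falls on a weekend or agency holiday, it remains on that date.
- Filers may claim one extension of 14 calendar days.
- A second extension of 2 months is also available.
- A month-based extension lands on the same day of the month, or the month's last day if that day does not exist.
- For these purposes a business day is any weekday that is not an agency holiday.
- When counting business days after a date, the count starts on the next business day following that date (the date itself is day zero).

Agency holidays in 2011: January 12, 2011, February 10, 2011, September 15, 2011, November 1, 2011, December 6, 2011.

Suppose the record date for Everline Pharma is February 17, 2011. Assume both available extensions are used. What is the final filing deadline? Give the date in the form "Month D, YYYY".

May 31, 2011

Starting the day after February 17, 2011 and counting 20 business days lands on March 17, 2011.
March 17, 2011 falls on a Thursday. The rules make no weekend/holiday allowance, so it remains March 17, 2011.
With the 14-day extension, March 17, 2011 becomes March 31, 2011.
No adjustment is made for weekends or holidays, so March 31, 2011 stands.
Add 2 months to March 31, 2011: May 31, 2011.
May 31, 2011 falls on a Tuesday. The rules make no weekend/holiday allowance, so it remains May 31, 2011.
Final deadline: May 31, 2011.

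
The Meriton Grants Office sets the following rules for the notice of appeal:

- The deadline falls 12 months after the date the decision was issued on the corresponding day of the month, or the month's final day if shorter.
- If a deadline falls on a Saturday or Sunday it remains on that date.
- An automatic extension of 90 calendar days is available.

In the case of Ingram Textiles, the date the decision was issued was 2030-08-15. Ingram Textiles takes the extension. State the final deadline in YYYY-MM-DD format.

12 months after 2030-08-15, on the same day of the month, is 2031-08-15.
2031-08-15 is a Friday; no weekend or holiday adjustment applies.
With the 90-day extension, 2031-08-15 becomes 2031-11-13.
2031-11-13 falls on a Thursday. The rules make no weekend/holiday allowance, so it remains 2031-11-13.
Final deadline: 2031-11-13.

2031-11-13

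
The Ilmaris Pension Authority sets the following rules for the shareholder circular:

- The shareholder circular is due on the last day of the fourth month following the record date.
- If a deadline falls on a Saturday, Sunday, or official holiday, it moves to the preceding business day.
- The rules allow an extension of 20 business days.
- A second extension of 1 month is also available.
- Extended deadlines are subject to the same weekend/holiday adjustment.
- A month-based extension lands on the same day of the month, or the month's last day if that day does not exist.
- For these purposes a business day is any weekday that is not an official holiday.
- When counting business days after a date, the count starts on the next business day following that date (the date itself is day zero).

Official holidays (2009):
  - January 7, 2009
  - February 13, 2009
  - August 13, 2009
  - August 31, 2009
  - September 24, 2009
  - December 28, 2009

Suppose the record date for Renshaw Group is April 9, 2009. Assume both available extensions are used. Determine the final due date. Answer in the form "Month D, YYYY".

October 29, 2009

4 months after April 9, 2009 is August 2009; that month ends on August 31, 2009.
August 31, 2009 is a listed holiday; the preceding business day is August 28, 2009 (Friday).
Applying the 20-business-day extension: 20 business days after August 28, 2009 is September 29, 2009.
September 29, 2009 is a Tuesday and not a listed holiday, so it stands.
Add 1 month to September 29, 2009: October 29, 2009.
Since October 29, 2009 is a Thursday and not a holiday, the date is unchanged.
Deadline: October 29, 2009.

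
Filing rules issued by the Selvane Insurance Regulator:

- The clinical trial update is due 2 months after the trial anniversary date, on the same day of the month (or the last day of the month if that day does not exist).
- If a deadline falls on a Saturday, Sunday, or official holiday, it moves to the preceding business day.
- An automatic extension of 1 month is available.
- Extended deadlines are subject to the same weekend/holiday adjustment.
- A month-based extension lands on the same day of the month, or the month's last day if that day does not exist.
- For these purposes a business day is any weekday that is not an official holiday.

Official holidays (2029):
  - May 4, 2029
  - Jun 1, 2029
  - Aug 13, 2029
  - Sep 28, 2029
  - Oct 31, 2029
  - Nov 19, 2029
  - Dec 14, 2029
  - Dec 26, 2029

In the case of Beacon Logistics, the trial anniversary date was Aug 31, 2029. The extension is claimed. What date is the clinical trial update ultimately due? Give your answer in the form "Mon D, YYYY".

Nov 30, 2029

2 months after Aug 31, 2029, on the same day of the month, is Oct 31, 2029.
Because Oct 31, 2029 is a listed holiday, the deadline becomes Oct 30, 2029 (Tuesday).
The 1 month extension carries Oct 30, 2029 to Nov 30, 2029.
Nov 30, 2029 (Friday) is already a business day.
Final deadline: Nov 30, 2029.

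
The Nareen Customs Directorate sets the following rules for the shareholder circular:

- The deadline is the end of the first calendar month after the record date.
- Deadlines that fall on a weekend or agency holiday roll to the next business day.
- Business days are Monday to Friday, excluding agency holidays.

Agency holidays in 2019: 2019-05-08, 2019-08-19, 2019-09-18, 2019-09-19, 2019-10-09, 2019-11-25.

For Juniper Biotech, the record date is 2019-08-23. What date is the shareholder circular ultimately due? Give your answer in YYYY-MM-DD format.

The first month after 2019-08-23 is September 2019, whose last day is 2019-09-30.
2019-09-30 falls on a Monday, which is a business day, so no adjustment is needed.
Deadline: 2019-09-30.

2019-09-30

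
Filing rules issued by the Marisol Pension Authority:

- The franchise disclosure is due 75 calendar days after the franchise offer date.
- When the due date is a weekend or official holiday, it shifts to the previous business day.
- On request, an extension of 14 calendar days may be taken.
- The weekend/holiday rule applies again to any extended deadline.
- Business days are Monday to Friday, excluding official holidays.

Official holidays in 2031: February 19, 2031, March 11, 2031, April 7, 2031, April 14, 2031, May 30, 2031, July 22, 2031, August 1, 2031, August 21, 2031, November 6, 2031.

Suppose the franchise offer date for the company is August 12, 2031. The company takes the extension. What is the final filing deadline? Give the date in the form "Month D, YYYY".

Trigger date August 12, 2031 + 75 calendar days = October 26, 2031.
October 26, 2031 falls on a Sunday. Rolling to the preceding business day gives October 24, 2031, a Friday.
Applying the 14-calendar-day extension: October 24, 2031 + 14 days = November 7, 2031.
November 7, 2031 is a Friday and not a listed holiday, so it stands.
So the filing is due November 7, 2031.

November 7, 2031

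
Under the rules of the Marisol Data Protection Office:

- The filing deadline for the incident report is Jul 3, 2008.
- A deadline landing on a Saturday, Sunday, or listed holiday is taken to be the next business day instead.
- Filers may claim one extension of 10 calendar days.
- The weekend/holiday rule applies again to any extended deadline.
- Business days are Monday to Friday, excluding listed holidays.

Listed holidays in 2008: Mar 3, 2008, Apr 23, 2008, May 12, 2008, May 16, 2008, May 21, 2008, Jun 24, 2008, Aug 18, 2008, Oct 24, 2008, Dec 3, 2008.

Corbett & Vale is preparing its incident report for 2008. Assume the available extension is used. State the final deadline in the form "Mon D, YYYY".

The stated deadline is Jul 3, 2008.
Jul 3, 2008 falls on a Thursday, which is a business day, so no adjustment is needed.
Add the 10 calendar-day extension to Jul 3, 2008: Jul 13, 2008.
Jul 13, 2008 is a Sunday; the next business day is Jul 14, 2008 (Monday).
Deadline: Jul 14, 2008.

Jul 14, 2008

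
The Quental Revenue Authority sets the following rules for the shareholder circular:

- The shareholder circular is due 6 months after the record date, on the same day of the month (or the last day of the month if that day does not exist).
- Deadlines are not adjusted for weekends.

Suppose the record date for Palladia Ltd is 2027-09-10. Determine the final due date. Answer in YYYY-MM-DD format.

6 months from 2027-09-10 is 2028-03-10.
2028-03-10 falls on a Friday. The rules make no weekend/holiday allowance, so it remains 2028-03-10.
So the filing is due 2028-03-10.

2028-03-10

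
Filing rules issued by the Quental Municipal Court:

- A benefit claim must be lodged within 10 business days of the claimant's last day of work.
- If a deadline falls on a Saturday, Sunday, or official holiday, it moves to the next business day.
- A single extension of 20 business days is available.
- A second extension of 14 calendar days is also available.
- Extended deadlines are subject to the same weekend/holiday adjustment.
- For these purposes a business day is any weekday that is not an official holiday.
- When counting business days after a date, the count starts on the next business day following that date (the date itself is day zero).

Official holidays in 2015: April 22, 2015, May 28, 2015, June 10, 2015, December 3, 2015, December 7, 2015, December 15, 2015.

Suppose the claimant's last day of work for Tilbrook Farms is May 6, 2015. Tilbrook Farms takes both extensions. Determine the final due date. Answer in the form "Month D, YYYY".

July 3, 2015

Starting the day after May 6, 2015 and counting 10 business days lands on May 20, 2015.
May 20, 2015 falls on a Wednesday, which is a business day, so no adjustment is needed.
Applying the 20-business-day extension: 20 business days after May 20, 2015 is June 19, 2015.
June 19, 2015 is a Friday and not a listed holiday, so it stands.
Add the 14 calendar-day extension to June 19, 2015: July 3, 2015.
July 3, 2015 falls on a Friday, which is a business day, so no adjustment is needed.
Final deadline: July 3, 2015.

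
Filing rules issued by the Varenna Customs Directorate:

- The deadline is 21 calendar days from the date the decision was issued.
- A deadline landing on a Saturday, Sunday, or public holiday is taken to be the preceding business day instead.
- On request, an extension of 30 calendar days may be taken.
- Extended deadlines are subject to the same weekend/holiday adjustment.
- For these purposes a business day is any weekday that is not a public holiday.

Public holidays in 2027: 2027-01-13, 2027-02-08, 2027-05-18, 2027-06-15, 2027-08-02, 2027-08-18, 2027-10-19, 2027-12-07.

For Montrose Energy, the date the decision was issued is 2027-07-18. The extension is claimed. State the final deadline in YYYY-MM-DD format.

From 2027-07-18, 21 calendar days later is 2027-08-08.
2027-08-08 is a Sunday; the preceding business day is 2027-08-06 (Friday).
Applying the 30-calendar-day extension: 2027-08-06 + 30 days = 2027-09-05.
Because 2027-09-05 is a Sunday, the deadline becomes 2027-09-03 (Friday).
Deadline: 2027-09-03.

2027-09-03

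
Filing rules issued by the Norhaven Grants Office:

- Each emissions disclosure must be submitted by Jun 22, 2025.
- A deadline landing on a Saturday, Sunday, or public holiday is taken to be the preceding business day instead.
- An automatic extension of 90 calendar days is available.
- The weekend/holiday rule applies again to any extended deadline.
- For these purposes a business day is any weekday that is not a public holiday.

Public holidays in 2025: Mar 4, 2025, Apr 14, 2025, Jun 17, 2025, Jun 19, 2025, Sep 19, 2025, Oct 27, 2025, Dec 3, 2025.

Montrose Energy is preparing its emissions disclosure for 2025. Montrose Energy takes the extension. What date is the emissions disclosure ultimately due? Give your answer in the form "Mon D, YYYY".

Sep 18, 2025

The stated deadline is Jun 22, 2025.
Jun 22, 2025 falls on a Sunday. Rolling to the preceding business day gives Jun 20, 2025, a Friday.
The 90-calendar-day extension moves the deadline from Jun 20, 2025 to Sep 18, 2025.
Sep 18, 2025 (Thursday) is already a business day.
Final deadline: Sep 18, 2025.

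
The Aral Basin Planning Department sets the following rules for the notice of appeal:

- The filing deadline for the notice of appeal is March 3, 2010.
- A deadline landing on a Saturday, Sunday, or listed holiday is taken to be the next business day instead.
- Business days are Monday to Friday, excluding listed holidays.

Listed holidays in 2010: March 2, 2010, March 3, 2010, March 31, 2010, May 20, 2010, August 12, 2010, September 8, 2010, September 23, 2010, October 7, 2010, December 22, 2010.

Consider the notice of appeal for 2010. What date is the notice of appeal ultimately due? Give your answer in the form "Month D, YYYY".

March 4, 2010

The statutory due date is March 3, 2010.
March 3, 2010 falls on a listed holiday. Rolling to the next business day gives March 4, 2010, a Thursday.
Final deadline: March 4, 2010.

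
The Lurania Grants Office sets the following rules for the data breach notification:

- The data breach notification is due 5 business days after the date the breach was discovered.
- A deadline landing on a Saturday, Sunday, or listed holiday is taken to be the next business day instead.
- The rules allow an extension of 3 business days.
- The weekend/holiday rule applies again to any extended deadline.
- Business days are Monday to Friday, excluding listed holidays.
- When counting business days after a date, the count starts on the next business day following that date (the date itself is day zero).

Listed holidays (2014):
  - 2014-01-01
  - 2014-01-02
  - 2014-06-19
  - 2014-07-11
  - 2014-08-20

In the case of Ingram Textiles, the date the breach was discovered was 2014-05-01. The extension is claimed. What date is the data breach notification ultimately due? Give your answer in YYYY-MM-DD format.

Starting the day after 2014-05-01 and counting 5 business days lands on 2014-05-08.
Since 2014-05-08 is a Thursday and not a holiday, the date is unchanged.
Counting 3 further business days from 2014-05-08 reaches 2014-05-13.
Since 2014-05-13 is a Tuesday and not a holiday, the date is unchanged.
Final deadline: 2014-05-13.

2014-05-13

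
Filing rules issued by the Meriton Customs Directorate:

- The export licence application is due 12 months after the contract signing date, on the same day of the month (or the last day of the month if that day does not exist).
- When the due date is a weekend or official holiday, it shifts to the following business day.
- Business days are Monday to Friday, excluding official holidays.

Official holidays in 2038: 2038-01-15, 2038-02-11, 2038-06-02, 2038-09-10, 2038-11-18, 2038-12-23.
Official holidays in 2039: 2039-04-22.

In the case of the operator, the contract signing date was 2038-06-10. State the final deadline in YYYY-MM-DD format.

12 months after 2038-06-10, on the same day of the month, is 2039-06-10.
2039-06-10 is a Friday and not a listed holiday, so it stands.
Deadline: 2039-06-10.

2039-06-10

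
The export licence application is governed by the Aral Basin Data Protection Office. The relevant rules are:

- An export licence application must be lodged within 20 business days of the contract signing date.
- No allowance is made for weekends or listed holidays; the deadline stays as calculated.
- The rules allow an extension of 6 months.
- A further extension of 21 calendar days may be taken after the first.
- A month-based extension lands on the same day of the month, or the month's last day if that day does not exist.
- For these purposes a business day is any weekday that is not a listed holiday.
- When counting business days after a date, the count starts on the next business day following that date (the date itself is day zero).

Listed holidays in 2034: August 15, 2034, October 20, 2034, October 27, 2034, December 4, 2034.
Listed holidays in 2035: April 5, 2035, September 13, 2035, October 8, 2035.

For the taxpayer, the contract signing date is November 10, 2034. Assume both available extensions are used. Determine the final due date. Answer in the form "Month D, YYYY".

July 2, 2035

20 business days after November 10, 2034, excluding weekends and holidays, is December 11, 2034.
December 11, 2034 falls on a Monday. The rules make no weekend/holiday allowance, so it remains December 11, 2034.
Applying the 6 months extension: 6 months after December 11, 2034 is June 11, 2035.
No adjustment is made for weekends or holidays, so June 11, 2035 stands.
With the 21-day extension, June 11, 2035 becomes July 2, 2035.
July 2, 2035 is a Monday; no weekend or holiday adjustment applies.
The final due date is July 2, 2035.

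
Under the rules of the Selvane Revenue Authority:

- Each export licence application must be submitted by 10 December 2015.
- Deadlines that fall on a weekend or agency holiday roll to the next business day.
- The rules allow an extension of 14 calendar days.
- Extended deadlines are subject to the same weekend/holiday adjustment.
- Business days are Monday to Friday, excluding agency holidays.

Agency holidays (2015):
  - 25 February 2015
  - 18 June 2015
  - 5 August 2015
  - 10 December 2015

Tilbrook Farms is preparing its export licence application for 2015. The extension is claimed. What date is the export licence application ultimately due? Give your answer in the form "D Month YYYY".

25 December 2015

The statutory due date is 10 December 2015.
Because 10 December 2015 is a listed holiday, the deadline becomes 11 December 2015 (Friday).
The 14-calendar-day extension moves the deadline from 11 December 2015 to 25 December 2015.
Since 25 December 2015 is a Friday and not a holiday, the date is unchanged.
Final deadline: 25 December 2015.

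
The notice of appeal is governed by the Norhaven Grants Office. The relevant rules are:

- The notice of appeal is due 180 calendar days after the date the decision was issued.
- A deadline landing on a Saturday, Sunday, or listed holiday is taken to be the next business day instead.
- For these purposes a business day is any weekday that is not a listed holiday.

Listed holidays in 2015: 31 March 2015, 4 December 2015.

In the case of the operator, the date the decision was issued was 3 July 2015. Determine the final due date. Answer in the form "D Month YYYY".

30 December 2015

Adding 180 calendar days to 3 July 2015 gives 30 December 2015.
30 December 2015 falls on a Wednesday, which is a business day, so no adjustment is needed.
Deadline: 30 December 2015.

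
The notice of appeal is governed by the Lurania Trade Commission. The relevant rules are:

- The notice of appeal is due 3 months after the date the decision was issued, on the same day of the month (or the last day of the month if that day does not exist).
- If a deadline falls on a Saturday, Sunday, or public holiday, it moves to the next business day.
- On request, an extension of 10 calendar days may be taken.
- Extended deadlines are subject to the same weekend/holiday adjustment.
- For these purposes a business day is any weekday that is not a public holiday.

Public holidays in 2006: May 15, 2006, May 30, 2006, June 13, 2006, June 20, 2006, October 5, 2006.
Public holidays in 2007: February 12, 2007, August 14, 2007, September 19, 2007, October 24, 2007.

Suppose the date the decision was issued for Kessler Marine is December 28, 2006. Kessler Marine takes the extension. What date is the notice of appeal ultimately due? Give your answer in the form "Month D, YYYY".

April 9, 2007

3 months after December 28, 2006, on the same day of the month, is March 28, 2007.
March 28, 2007 falls on a Wednesday, which is a business day, so no adjustment is needed.
The 10-calendar-day extension moves the deadline from March 28, 2007 to April 7, 2007.
April 7, 2007 falls on a Saturday. Rolling to the next business day gives April 9, 2007, a Monday.
So the filing is due April 9, 2007.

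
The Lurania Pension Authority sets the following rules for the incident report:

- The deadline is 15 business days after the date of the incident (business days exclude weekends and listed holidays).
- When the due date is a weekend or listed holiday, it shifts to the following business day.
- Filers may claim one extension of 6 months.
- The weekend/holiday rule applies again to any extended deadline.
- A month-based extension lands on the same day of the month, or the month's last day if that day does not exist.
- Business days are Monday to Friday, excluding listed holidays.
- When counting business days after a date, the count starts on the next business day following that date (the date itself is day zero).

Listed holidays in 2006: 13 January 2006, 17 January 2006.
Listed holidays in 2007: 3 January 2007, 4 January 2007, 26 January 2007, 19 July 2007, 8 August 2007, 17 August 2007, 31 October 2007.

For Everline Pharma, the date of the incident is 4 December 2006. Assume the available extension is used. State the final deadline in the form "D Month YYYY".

Counting 15 business days after 4 December 2006 (skipping weekends and listed holidays) reaches 25 December 2006.
25 December 2006 falls on a Monday, which is a business day, so no adjustment is needed.
Applying the 6 months extension: 6 months after 25 December 2006 is 25 June 2007.
25 June 2007 falls on a Monday, which is a business day, so no adjustment is needed.
Deadline: 25 June 2007.

25 June 2007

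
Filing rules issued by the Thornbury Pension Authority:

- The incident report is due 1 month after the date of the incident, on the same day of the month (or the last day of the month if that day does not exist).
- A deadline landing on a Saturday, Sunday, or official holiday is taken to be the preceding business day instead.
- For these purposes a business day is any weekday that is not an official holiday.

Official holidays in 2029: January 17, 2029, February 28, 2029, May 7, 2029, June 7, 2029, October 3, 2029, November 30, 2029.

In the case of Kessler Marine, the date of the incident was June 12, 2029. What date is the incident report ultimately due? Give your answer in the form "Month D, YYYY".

1 month after June 12, 2029, on the same day of the month, is July 12, 2029.
July 12, 2029 falls on a Thursday, which is a business day, so no adjustment is needed.
So the filing is due July 12, 2029.

July 12, 2029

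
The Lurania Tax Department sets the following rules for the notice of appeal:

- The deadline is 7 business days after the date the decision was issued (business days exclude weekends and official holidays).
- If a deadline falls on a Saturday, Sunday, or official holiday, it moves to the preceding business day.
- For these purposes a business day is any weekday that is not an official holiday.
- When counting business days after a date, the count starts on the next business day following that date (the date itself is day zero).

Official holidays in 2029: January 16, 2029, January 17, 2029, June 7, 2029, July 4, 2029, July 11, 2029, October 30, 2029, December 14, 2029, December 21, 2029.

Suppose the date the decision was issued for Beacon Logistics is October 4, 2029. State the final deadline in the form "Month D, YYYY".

Starting the day after October 4, 2029 and counting 7 business days lands on October 15, 2029.
October 15, 2029 (Monday) is already a business day.
Deadline: October 15, 2029.

October 15, 2029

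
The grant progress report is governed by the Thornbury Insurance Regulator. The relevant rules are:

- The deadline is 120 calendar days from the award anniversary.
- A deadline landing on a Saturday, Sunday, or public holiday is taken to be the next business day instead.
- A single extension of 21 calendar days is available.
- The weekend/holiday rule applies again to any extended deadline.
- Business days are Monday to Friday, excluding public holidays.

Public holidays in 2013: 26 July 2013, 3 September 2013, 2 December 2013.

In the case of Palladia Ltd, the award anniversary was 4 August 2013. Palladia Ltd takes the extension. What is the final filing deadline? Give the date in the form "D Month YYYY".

Trigger date 4 August 2013 + 120 calendar days = 2 December 2013.
Because 2 December 2013 is a listed holiday, the deadline becomes 3 December 2013 (Tuesday).
With the 21-day extension, 3 December 2013 becomes 24 December 2013.
24 December 2013 (Tuesday) is already a business day.
The final due date is 24 December 2013.

24 December 2013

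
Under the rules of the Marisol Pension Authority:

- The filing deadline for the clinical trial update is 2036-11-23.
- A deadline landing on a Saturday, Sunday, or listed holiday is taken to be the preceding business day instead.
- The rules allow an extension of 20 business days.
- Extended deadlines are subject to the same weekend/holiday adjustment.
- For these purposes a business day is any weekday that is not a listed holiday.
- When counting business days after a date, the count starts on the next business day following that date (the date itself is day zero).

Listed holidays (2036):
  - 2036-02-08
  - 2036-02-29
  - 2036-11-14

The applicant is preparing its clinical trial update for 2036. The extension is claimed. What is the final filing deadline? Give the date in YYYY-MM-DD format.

The stated deadline is 2036-11-23.
2036-11-23 is a Sunday, so it moves to the preceding business day, 2036-11-21 (Friday).
Applying the 20-business-day extension: 20 business days after 2036-11-21 is 2036-12-19.
2036-12-19 (Friday) is already a business day.
So the filing is due 2036-12-19.

2036-12-19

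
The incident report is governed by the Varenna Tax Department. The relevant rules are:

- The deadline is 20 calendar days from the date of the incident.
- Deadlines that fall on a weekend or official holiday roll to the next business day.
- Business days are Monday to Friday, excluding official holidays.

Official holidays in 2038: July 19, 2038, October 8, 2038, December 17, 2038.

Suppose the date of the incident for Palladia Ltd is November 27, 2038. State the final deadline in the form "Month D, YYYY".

Adding 20 calendar days to November 27, 2038 gives December 17, 2038.
Because December 17, 2038 is a listed holiday, the deadline becomes December 20, 2038 (Monday).
So the filing is due December 20, 2038.

December 20, 2038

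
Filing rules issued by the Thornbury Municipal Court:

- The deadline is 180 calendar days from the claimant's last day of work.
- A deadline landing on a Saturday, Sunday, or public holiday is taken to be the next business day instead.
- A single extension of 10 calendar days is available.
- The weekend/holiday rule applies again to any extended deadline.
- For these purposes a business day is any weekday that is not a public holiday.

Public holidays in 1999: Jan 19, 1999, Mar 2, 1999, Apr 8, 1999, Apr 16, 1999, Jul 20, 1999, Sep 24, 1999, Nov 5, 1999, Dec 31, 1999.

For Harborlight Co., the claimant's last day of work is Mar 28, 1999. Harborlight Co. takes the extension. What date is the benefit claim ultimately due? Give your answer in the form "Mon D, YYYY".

Adding 180 calendar days to Mar 28, 1999 gives Sep 24, 1999.
Because Sep 24, 1999 is a listed holiday, the deadline becomes Sep 27, 1999 (Monday).
Add the 10 calendar-day extension to Sep 27, 1999: Oct 7, 1999.
Oct 7, 1999 is a Thursday and not a listed holiday, so it stands.
Final deadline: Oct 7, 1999.

Oct 7, 1999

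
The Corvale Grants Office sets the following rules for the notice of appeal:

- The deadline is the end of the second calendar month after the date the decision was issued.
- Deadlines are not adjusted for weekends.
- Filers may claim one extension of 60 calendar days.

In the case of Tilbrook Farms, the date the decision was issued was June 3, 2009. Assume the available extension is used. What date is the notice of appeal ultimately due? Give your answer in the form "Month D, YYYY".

October 30, 2009

2 months after June 3, 2009 is August 2009; that month ends on August 31, 2009.
No adjustment is made for weekends or holidays, so August 31, 2009 stands.
Applying the 60-calendar-day extension: August 31, 2009 + 60 days = October 30, 2009.
No adjustment is made for weekends or holidays, so October 30, 2009 stands.
So the filing is due October 30, 2009.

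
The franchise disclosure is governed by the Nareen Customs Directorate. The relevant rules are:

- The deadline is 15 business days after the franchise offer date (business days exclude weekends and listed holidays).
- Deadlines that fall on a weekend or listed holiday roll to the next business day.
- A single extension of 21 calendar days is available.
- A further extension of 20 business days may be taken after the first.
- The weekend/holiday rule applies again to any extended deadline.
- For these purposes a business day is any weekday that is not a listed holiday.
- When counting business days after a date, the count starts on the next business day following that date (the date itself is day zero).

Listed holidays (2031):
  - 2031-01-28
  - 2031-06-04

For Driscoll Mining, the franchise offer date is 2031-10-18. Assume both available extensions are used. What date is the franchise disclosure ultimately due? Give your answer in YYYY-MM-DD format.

Starting the day after 2031-10-18 and counting 15 business days lands on 2031-11-07.
2031-11-07 is a Friday and not a listed holiday, so it stands.
The 21-calendar-day extension moves the deadline from 2031-11-07 to 2031-11-28.
2031-11-28 falls on a Friday, which is a business day, so no adjustment is needed.
Counting 20 further business days from 2031-11-28 reaches 2031-12-26.
2031-12-26 is a Friday and not a listed holiday, so it stands.
So the filing is due 2031-12-26.

2031-12-26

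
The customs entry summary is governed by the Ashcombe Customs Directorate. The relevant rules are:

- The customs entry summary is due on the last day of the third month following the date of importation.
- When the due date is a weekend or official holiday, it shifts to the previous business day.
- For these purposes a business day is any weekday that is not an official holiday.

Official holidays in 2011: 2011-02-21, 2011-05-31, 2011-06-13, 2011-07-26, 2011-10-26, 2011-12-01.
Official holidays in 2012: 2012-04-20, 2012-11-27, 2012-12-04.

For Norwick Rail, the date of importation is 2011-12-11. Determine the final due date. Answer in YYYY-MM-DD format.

The third month after 2011-12-11 is March 2012, whose last day is 2012-03-31.
2012-03-31 falls on a Saturday. Rolling to the preceding business day gives 2012-03-30, a Friday.
So the filing is due 2012-03-30.

2012-03-30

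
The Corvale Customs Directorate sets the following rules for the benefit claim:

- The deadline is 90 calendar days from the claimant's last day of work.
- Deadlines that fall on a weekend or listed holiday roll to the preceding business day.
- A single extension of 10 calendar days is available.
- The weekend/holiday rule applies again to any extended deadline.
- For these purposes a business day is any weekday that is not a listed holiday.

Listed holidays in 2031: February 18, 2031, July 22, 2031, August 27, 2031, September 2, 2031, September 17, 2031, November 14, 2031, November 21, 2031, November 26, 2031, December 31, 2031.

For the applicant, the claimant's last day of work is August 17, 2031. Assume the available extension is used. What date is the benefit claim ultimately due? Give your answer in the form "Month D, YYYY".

Adding 90 calendar days to August 17, 2031 gives November 15, 2031.
November 15, 2031 falls on a Saturday. Rolling to the preceding business day gives November 13, 2031, a Thursday.
The 10-calendar-day extension moves the deadline from November 13, 2031 to November 23, 2031.
November 23, 2031 falls on a Sunday. Rolling to the preceding business day gives November 20, 2031, a Thursday.
Deadline: November 20, 2031.

November 20, 2031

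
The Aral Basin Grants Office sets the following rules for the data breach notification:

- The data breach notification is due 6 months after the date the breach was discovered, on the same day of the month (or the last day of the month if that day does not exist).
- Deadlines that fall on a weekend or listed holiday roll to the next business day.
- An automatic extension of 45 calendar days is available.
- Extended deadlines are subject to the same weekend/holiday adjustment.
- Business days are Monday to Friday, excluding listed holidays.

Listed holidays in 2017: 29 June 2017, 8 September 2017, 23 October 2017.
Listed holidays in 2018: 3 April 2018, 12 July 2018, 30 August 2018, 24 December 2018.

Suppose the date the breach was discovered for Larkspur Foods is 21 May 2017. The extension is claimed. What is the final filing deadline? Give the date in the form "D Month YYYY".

5 January 2018

Moving 6 months forward from 21 May 2017 on the corresponding day gives 21 November 2017.
21 November 2017 falls on a Tuesday, which is a business day, so no adjustment is needed.
The 45-calendar-day extension moves the deadline from 21 November 2017 to 5 January 2018.
Since 5 January 2018 is a Friday and not a holiday, the date is unchanged.
The final due date is 5 January 2018.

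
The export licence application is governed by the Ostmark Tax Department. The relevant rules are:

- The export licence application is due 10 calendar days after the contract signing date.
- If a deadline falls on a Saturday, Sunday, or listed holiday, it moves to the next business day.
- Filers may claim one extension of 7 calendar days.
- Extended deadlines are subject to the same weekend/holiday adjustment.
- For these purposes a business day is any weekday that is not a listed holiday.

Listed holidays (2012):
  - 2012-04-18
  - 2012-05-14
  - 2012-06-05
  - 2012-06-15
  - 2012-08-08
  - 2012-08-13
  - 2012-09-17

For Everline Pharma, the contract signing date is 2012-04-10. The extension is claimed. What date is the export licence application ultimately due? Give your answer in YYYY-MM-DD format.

Trigger date 2012-04-10 + 10 calendar days = 2012-04-20.
Since 2012-04-20 is a Friday and not a holiday, the date is unchanged.
The 7-calendar-day extension moves the deadline from 2012-04-20 to 2012-04-27.
2012-04-27 (Friday) is already a business day.
Final deadline: 2012-04-27.

2012-04-27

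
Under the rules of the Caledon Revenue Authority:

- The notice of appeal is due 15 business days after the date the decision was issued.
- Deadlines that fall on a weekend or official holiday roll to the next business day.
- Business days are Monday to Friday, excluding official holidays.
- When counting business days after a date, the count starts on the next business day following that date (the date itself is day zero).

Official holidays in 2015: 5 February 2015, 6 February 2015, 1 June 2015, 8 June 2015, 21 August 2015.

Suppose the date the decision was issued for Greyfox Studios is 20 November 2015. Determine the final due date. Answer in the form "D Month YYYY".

11 December 2015

15 business days after 20 November 2015, excluding weekends and holidays, is 11 December 2015.
Since 11 December 2015 is a Friday and not a holiday, the date is unchanged.
So the filing is due 11 December 2015.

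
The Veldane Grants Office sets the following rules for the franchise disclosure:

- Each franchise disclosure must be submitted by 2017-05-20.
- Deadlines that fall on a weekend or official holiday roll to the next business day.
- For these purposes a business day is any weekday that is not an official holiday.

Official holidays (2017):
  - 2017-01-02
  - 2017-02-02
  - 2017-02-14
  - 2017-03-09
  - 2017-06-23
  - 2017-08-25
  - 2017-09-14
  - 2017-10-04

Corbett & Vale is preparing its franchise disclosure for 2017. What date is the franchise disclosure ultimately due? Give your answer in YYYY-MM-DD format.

2017-05-22

Start from the fixed due date, 2017-05-20.
Because 2017-05-20 is a Saturday, the deadline becomes 2017-05-22 (Monday).
So the filing is due 2017-05-22.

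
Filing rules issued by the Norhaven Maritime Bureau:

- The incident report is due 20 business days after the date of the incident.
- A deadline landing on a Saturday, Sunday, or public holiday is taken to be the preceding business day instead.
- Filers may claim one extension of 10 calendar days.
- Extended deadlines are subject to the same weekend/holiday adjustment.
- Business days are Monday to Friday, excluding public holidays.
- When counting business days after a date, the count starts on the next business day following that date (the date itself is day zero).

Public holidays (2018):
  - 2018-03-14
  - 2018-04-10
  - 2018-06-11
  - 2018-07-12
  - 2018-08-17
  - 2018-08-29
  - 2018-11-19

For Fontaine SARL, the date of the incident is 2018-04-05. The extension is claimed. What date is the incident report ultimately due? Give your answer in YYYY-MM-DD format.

Starting the day after 2018-04-05 and counting 20 business days lands on 2018-05-04.
2018-05-04 (Friday) is already a business day.
Applying the 10-calendar-day extension: 2018-05-04 + 10 days = 2018-05-14.
2018-05-14 falls on a Monday, which is a business day, so no adjustment is needed.
Deadline: 2018-05-14.

2018-05-14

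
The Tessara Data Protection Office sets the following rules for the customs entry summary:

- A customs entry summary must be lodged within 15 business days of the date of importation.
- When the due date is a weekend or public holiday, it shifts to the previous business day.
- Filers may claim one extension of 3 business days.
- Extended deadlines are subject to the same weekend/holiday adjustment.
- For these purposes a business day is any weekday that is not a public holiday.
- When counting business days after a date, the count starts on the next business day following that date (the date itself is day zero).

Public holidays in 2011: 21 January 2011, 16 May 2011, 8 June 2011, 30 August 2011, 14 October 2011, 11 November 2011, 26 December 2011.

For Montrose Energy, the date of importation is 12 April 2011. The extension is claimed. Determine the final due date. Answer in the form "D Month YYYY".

15 business days after 12 April 2011, excluding weekends and holidays, is 3 May 2011.
3 May 2011 falls on a Tuesday, which is a business day, so no adjustment is needed.
Counting 3 further business days from 3 May 2011 reaches 6 May 2011.
6 May 2011 falls on a Friday, which is a business day, so no adjustment is needed.
Final deadline: 6 May 2011.

6 May 2011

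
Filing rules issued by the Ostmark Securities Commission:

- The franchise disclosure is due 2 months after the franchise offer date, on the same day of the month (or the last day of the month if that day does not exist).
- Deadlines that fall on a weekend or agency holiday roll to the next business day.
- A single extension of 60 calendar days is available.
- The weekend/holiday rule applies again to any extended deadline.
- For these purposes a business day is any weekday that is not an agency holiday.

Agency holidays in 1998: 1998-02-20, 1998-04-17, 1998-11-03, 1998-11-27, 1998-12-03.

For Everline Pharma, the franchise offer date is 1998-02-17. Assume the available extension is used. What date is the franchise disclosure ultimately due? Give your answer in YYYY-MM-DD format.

2 months from 1998-02-17 is 1998-04-17.
1998-04-17 falls on a listed holiday. Rolling to the next business day gives 1998-04-20, a Monday.
Add the 60 calendar-day extension to 1998-04-20: 1998-06-19.
Since 1998-06-19 is a Friday and not a holiday, the date is unchanged.
So the filing is due 1998-06-19.

1998-06-19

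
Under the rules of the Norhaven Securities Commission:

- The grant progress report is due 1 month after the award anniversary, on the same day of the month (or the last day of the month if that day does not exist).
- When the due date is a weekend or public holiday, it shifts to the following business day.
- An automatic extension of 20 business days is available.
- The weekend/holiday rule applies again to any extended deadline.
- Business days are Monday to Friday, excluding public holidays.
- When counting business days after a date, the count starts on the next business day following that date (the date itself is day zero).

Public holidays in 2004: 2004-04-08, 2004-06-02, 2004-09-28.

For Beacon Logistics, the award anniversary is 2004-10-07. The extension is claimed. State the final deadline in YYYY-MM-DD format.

1 month after 2004-10-07, on the same day of the month, is 2004-11-07.
2004-11-07 is a Sunday, so it moves to the next business day, 2004-11-08 (Monday).
Applying the 20-business-day extension: 20 business days after 2004-11-08 is 2004-12-06.
2004-12-06 is a Monday and not a listed holiday, so it stands.
The final due date is 2004-12-06.

2004-12-06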